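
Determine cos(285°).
cos(285°) = (√6-√2)/4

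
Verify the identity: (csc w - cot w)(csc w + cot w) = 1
LHS = csc²w - cot²w = (1 + cot²w) - cot²w = 1 = RHS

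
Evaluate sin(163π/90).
sin(163π/90) = -0.5592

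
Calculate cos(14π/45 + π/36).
cos(14π/45 + π/36) = cos 14π/45 cos π/36 - sin 14π/45 sin π/36 = 0.4848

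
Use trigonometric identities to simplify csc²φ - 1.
csc²φ - 1 = cot²φ (using Pythagorean identity)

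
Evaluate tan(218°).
tan(218°) = 0.7813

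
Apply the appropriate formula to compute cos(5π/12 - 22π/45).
cos(5π/12 - 22π/45) = cos 5π/12 cos 22π/45 + sin 5π/12 sin 22π/45 = 0.9744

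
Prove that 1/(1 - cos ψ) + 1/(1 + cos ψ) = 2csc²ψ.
LHS = [(1 + cos ψ) + (1 - cos ψ)] / [(1 - cos ψ)(1 + cos ψ)] = 2/(1 - cos²ψ) = 2/sin²ψ = 2csc²ψ = RHS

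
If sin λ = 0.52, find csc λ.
csc λ = 1/sin λ = 1.923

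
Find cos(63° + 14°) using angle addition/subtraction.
cos(63° + 14°) = cos 63° cos 14° - sin 63° sin 14° = 0.225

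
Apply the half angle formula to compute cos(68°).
cos(68°) = √((1 + cos 136°)/2) = 0.3746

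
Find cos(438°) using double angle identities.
cos(438°) = cos²219° - sin²219° = 0.2079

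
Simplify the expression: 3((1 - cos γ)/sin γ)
3((1 - cos γ)/sin γ) = 3(tan(γ/2)) (using Half angle)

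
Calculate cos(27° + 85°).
cos(27° + 85°) = cos 27° cos 85° - sin 27° sin 85° = -0.3746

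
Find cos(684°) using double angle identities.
cos(684°) = 2cos²342° - 1 = 0.809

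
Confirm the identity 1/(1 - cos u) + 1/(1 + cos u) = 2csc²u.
LHS = [(1 + cos u) + (1 - cos u)] / [(1 - cos u)(1 + cos u)] = 2/(1 - cos²u) = 2/sin²u = 2csc²u = RHS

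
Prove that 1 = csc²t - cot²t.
RHS = 1/sin²t - cos²t/sin²t = (1 - cos²t)/sin²t = sin²t/sin²t = 1 = LHS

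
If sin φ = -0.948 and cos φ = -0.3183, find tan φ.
tan φ = sin φ / cos φ = 2.978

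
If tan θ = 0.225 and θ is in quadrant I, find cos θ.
cos θ = 0.9756 (using tan²θ + 1 = sec²θ)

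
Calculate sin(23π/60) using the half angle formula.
sin(23π/60) = √((1 - cos 23π/30)/2) = 0.9336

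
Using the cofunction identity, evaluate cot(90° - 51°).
cot(90° - 51°) = tan(51°) = 1.235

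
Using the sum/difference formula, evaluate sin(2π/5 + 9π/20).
sin(2π/5 + 9π/20) = sin 2π/5 cos 9π/20 + cos 2π/5 sin 9π/20 = 0.454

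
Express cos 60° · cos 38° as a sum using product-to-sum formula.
cos 60° cos 38° = (1/2)[cos(60°-38°) + cos(60°+38°)]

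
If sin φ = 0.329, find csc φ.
csc φ = 1/sin φ = 3.04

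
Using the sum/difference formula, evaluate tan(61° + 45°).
tan(61° + 45°) = (tan 61° + tan 45°)/(1 - tan 61° tan 45°) = -3.487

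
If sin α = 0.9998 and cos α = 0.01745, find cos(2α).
cos(2α) = cos²α - sin²α = -0.9993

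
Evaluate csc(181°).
csc(181°) = -57.3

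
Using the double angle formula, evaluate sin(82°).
sin(82°) = 2 sin 41° cos 41° = 0.9903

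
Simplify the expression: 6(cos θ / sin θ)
6(cos θ / sin θ) = 6(cot θ) (using Quotient identity)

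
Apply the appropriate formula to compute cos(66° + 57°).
cos(66° + 57°) = cos 66° cos 57° - sin 66° sin 57° = -0.5446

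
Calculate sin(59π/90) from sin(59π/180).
sin(59π/90) = 2 sin 59π/180 cos 59π/180 = 0.8829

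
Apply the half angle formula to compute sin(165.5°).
sin(165.5°) = √((1 - cos 331°)/2) = 0.2504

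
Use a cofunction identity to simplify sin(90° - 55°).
sin(90° - 55°) = cos(55°)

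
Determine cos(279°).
cos(279°) = 0.1564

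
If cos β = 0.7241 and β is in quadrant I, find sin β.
sin β = 0.6897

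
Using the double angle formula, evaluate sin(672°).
sin(672°) = 2 sin 336° cos 336° = -0.7431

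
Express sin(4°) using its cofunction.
sin(4°) = cos(90° - 4°) = cos(86°)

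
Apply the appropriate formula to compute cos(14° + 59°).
cos(14° + 59°) = cos 14° cos 59° - sin 14° sin 59° = 0.2924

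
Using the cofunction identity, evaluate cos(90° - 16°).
cos(90° - 16°) = sin(16°) = 0.2756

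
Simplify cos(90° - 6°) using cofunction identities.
cos(90° - 6°) = sin(6°)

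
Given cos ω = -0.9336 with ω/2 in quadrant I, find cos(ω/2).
cos(ω/2) = ±√((1 + cos ω)/2); positive since ω/2 ∈ QI, so cos(ω/2) = 0.1822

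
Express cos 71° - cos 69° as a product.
cos 71° - cos 69° = -2 sin(70°) sin(1°)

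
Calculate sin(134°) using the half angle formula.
sin(134°) = √((1 - cos 268°)/2) = 0.7193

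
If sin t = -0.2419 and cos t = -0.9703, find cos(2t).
cos(2t) = cos²t - sin²t = 0.883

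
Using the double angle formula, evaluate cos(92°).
cos(92°) = cos²46° - sin²46° = -0.0349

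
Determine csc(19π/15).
csc(19π/15) = -1.346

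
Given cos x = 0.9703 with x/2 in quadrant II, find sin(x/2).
sin(x/2) = ±√((1 - cos x)/2); positive since x/2 ∈ QII, so sin(x/2) = 0.1219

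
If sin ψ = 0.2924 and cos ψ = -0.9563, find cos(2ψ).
cos(2ψ) = cos²ψ - sin²ψ = 0.829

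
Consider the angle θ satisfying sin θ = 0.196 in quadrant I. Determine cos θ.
cos θ = √(1 - sin²θ) = 0.9806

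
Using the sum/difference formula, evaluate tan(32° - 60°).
tan(32° - 60°) = (tan 32° - tan 60°)/(1 + tan 32° tan 60°) = -0.5317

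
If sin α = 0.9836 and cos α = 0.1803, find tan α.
tan α = sin α / cos α = 5.455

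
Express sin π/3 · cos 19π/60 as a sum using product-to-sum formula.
sin π/3 cos 19π/60 = (1/2)[sin(π/3+19π/60) + sin(π/3-19π/60)]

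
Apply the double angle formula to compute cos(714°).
cos(714°) = cos²357° - sin²357° = 0.9945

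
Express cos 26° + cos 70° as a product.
cos 26° + cos 70° = 2 cos(48°) cos(-22°)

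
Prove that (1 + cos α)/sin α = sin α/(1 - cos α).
RHS = sin α(1 + cos α) / ((1 - cos α)(1 + cos α)) = sin α(1 + cos α) / (1 - cos²α) = sin α(1 + cos α) / sin²α = (1 + cos α)/sin α = LHS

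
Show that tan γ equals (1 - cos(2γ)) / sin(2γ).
RHS = 2sin²γ / (2 sin γ cos γ) = sin γ/cos γ = tan γ = LHS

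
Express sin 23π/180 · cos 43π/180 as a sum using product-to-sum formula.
sin 23π/180 cos 43π/180 = (1/2)[sin(23π/180+43π/180) + sin(23π/180-43π/180)]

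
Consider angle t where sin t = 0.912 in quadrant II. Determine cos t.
cos t = ±√(1 - sin²t) = -0.4102 (negative in QII)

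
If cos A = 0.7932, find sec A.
sec A = 1/cos A = 1.261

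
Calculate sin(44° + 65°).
sin(44° + 65°) = sin 44° cos 65° + cos 44° sin 65° = 0.9455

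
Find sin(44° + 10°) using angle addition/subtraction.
sin(44° + 10°) = sin 44° cos 10° + cos 44° sin 10° = 0.809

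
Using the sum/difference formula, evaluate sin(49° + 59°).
sin(49° + 59°) = sin 49° cos 59° + cos 49° sin 59° = 0.9511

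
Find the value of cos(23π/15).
cos(23π/15) = 0.1045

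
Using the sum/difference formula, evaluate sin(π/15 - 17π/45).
sin(π/15 - 17π/45) = sin π/15 cos 17π/45 - cos π/15 sin 17π/45 = -0.829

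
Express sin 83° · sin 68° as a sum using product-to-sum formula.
sin 83° sin 68° = (1/2)[cos(83°-68°) - cos(83°+68°)]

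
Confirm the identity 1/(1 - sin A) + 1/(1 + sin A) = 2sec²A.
LHS = [(1 + sin A) + (1 - sin A)] / [(1 - sin A)(1 + sin A)] = 2/(1 - sin²A) = 2/cos²A = 2sec²A = RHS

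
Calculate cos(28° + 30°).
cos(28° + 30°) = cos 28° cos 30° - sin 28° sin 30° = 0.5299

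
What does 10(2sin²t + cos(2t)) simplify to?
10(2sin²t + cos(2t)) = 10 (using Double angle)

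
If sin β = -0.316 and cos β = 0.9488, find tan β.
tan β = sin β / cos β = -0.3331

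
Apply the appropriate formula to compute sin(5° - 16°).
sin(5° - 16°) = sin 5° cos 16° - cos 5° sin 16° = -0.1908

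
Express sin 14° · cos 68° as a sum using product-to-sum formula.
sin 14° cos 68° = (1/2)[sin(14°+68°) + sin(14°-68°)]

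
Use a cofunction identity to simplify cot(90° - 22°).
cot(90° - 22°) = tan(22°)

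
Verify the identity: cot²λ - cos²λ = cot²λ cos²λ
LHS = cos²λ/sin²λ - cos²λ = cos²λ(1/sin²λ - 1) = cos²λ · (1 - sin²λ)/sin²λ = cos²λ · cos²λ/sin²λ = cos²λ · cot²λ = RHS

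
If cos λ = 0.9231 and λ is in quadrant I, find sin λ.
sin λ = 0.3846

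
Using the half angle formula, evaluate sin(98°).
sin(98°) = √((1 - cos 196°)/2) = 0.9903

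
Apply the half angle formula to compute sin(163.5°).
sin(163.5°) = √((1 - cos 327°)/2) = 0.284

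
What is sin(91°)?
sin(91°) = 0.9998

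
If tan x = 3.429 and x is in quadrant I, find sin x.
sin x = 0.96 (using tan²x + 1 = sec²x)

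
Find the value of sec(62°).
sec(62°) = 2.13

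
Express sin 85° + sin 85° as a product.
sin 85° + sin 85° = 2 sin(85°) cos(0°)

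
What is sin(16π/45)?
sin(16π/45) = 0.8988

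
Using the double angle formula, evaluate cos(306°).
cos(306°) = cos²153° - sin²153° = 0.5878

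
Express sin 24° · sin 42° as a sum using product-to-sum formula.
sin 24° sin 42° = (1/2)[cos(24°-42°) - cos(24°+42°)]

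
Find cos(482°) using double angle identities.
cos(482°) = cos²241° - sin²241° = -0.5299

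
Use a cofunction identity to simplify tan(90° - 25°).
tan(90° - 25°) = cot(25°)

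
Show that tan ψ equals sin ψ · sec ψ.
RHS = sin ψ · (1/cos ψ) = sin ψ/cos ψ = tan ψ = LHS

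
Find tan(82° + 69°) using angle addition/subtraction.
tan(82° + 69°) = (tan 82° + tan 69°)/(1 - tan 82° tan 69°) = -0.5543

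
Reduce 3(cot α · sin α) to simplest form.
3(cot α · sin α) = 3(cos α) (using Quotient identity)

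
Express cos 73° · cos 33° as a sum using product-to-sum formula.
cos 73° cos 33° = (1/2)[cos(73°-33°) + cos(73°+33°)]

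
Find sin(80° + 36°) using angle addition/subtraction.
sin(80° + 36°) = sin 80° cos 36° + cos 80° sin 36° = 0.8988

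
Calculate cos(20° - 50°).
cos(20° - 50°) = cos 20° cos 50° + sin 20° sin 50° = √3/2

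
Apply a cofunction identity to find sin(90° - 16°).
sin(90° - 16°) = cos(16°) = 0.9613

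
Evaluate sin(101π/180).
sin(101π/180) = 0.9816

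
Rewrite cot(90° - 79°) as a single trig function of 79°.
cot(90° - 79°) = tan(79°)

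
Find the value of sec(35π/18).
sec(35π/18) = 1.015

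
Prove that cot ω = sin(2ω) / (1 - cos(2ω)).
RHS = 2 sin ω cos ω / (2sin²ω) = cos ω/sin ω = cot ω = LHS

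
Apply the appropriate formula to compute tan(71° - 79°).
tan(71° - 79°) = (tan 71° - tan 79°)/(1 + tan 71° tan 79°) = -0.1405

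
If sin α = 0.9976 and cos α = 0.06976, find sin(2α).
sin(2α) = 2 sin α cos α = 0.1392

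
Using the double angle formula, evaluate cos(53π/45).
cos(53π/45) = cos²53π/90 - sin²53π/90 = -0.848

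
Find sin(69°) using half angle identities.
sin(69°) = √((1 - cos 138°)/2) = 0.9336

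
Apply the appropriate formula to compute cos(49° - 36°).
cos(49° - 36°) = cos 49° cos 36° + sin 49° sin 36° = 0.9744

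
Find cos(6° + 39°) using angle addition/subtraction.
cos(6° + 39°) = cos 6° cos 39° - sin 6° sin 39° = √2/2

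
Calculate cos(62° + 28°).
cos(62° + 28°) = cos 62° cos 28° - sin 62° sin 28° = 0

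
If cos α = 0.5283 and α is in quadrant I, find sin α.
sin α = 0.8491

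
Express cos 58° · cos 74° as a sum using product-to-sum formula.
cos 58° cos 74° = (1/2)[cos(58°-74°) + cos(58°+74°)]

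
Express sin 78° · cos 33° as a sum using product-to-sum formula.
sin 78° cos 33° = (1/2)[sin(78°+33°) + sin(78°-33°)]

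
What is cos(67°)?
cos(67°) = 0.3907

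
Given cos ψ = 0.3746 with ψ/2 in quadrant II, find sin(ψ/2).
sin(ψ/2) = ±√((1 - cos ψ)/2); positive since ψ/2 ∈ QII, so sin(ψ/2) = 0.5592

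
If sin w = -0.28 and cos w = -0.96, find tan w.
tan w = sin w / cos w = 0.2917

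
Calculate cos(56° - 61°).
cos(56° - 61°) = cos 56° cos 61° + sin 56° sin 61° = 0.9962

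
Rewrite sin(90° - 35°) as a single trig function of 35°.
sin(90° - 35°) = cos(35°)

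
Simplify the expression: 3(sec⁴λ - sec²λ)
3(sec⁴λ - sec²λ) = 3(tan⁴λ + tan²λ) (using Pythagorean)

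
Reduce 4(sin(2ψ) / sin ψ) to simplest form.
4(sin(2ψ) / sin ψ) = 4(2 cos ψ) (using Double angle)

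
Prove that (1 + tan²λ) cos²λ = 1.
LHS = sec²λ · cos²λ = (1/cos²λ) · cos²λ = 1 = RHS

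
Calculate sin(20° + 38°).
sin(20° + 38°) = sin 20° cos 38° + cos 20° sin 38° = 0.848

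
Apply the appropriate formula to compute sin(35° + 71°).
sin(35° + 71°) = sin 35° cos 71° + cos 35° sin 71° = 0.9613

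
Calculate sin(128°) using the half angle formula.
sin(128°) = √((1 - cos 256°)/2) = 0.788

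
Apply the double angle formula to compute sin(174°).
sin(174°) = 2 sin 87° cos 87° = 0.1045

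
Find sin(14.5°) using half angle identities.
sin(14.5°) = √((1 - cos 29°)/2) = 0.2504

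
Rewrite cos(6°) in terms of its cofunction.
cos(6°) = sin(90° - 6°) = sin(84°)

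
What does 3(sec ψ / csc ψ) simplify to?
3(sec ψ / csc ψ) = 3(tan ψ) (using Reciprocal identities)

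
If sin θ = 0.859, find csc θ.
csc θ = 1/sin θ = 1.164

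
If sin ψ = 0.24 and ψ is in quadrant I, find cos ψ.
cos ψ = 0.9708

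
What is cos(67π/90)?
cos(67π/90) = -0.6947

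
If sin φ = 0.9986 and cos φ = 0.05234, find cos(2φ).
cos(2φ) = cos²φ - sin²φ = -0.9945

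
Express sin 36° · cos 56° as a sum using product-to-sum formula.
sin 36° cos 56° = (1/2)[sin(36°+56°) + sin(36°-56°)]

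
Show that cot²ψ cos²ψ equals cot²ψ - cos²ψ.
RHS = cos²ψ/sin²ψ - cos²ψ = cos²ψ(1/sin²ψ - 1) = cos²ψ · (1 - sin²ψ)/sin²ψ = cos²ψ · cos²ψ/sin²ψ = cos²ψ · cot²ψ = LHS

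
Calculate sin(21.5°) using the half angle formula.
sin(21.5°) = √((1 - cos 43°)/2) = 0.3665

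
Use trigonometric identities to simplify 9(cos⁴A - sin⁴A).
9(cos⁴A - sin⁴A) = 9(cos(2A)) (using Factoring + double angle)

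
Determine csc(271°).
csc(271°) = -1.0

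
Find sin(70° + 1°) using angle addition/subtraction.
sin(70° + 1°) = sin 70° cos 1° + cos 70° sin 1° = 0.9455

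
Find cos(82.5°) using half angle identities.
cos(82.5°) = √((1 + cos 165°)/2) = 0.1305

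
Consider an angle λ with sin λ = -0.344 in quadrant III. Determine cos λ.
cos λ = ±√(1 - sin²λ) = -0.939 (negative in QIII)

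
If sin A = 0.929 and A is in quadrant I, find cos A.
cos A = 0.3701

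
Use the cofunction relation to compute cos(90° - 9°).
cos(90° - 9°) = sin(9°) = 0.1564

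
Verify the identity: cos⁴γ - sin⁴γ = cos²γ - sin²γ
LHS = (cos²γ - sin²γ)(cos²γ + sin²γ) = (cos²γ - sin²γ) · 1 = cos²γ - sin²γ = RHS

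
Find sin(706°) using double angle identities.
sin(706°) = 2 sin 353° cos 353° = -0.2419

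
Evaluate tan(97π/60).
tan(97π/60) = -2.605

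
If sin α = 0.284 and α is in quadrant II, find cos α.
cos α = -0.9588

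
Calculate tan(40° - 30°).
tan(40° - 30°) = (tan 40° - tan 30°)/(1 + tan 40° tan 30°) = 0.1763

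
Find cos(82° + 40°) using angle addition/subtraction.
cos(82° + 40°) = cos 82° cos 40° - sin 82° sin 40° = -0.5299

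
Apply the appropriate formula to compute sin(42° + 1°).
sin(42° + 1°) = sin 42° cos 1° + cos 42° sin 1° = 0.682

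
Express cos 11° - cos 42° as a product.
cos 11° - cos 42° = -2 sin(26.5°) sin(-15.5°)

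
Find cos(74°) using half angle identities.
cos(74°) = √((1 + cos 148°)/2) = 0.2756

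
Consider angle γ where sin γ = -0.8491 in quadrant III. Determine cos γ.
cos γ = ±√(1 - sin²γ) = -0.5282 (negative in QIII)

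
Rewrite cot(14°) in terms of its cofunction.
cot(14°) = tan(90° - 14°) = tan(76°)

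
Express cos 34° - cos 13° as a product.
cos 34° - cos 13° = -2 sin(23.5°) sin(10.5°)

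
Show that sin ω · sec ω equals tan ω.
LHS = sin ω · (1/cos ω) = sin ω/cos ω = tan ω = RHS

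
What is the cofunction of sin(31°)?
sin(31°) = cos(90° - 31°) = cos(59°)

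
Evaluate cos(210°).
cos(210°) = -√3/2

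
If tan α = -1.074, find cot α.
cot α = 1/tan α = -0.9311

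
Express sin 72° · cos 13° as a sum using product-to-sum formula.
sin 72° cos 13° = (1/2)[sin(72°+13°) + sin(72°-13°)]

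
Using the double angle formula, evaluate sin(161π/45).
sin(161π/45) = 2 sin 161π/90 cos 161π/90 = -0.9703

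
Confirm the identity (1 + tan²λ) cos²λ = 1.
LHS = sec²λ · cos²λ = (1/cos²λ) · cos²λ = 1 = RHS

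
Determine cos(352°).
cos(352°) = 0.9903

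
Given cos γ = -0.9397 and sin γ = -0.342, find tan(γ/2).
tan(γ/2) = sin γ / (1 + cos γ) = -5.672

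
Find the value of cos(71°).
cos(71°) = 0.3256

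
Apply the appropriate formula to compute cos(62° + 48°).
cos(62° + 48°) = cos 62° cos 48° - sin 62° sin 48° = -0.342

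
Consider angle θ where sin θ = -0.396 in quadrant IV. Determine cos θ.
cos θ = √(1 - sin²θ) = 0.9183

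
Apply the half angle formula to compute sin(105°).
sin(105°) = √((1 - cos 210°)/2) = (√6+√2)/4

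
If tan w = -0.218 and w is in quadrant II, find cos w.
cos w = -0.9771 (using tan²w + 1 = sec²w)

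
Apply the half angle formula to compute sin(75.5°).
sin(75.5°) = √((1 - cos 151°)/2) = 0.9681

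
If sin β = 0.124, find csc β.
csc β = 1/sin β = 8.065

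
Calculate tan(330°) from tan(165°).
tan(330°) = 2 tan 165° / (1 - tan²165°) = -√3/3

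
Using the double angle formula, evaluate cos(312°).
cos(312°) = cos²156° - sin²156° = 0.6691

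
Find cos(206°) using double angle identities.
cos(206°) = cos²103° - sin²103° = -0.8988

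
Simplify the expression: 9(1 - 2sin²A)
9(1 - 2sin²A) = 9(cos(2A)) (using Double angle)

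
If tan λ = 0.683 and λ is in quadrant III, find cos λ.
cos λ = -0.8258 (using tan²λ + 1 = sec²λ)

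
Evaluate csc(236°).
csc(236°) = -1.206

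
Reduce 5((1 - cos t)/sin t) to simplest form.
5((1 - cos t)/sin t) = 5(tan(t/2)) (using Half angle)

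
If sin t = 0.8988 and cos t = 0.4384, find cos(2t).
cos(2t) = cos²t - sin²t = -0.6156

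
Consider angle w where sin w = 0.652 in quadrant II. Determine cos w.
cos w = ±√(1 - sin²w) = -0.7582 (negative in QII)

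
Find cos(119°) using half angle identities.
cos(119°) = -√((1 + cos 238°)/2) = -0.4848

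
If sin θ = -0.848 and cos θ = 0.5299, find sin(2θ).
sin(2θ) = 2 sin θ cos θ = -0.8987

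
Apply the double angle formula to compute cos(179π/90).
cos(179π/90) = 1 - 2sin²179π/180 = 0.9994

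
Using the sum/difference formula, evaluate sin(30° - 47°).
sin(30° - 47°) = sin 30° cos 47° - cos 30° sin 47° = -0.2924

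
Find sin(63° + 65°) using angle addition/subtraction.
sin(63° + 65°) = sin 63° cos 65° + cos 63° sin 65° = 0.788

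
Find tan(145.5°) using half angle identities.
tan(145.5°) = sin 291° / (1 + cos 291°) = -0.6873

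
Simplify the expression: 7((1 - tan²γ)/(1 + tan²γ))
7((1 - tan²γ)/(1 + tan²γ)) = 7(cos(2γ)) (using Double angle)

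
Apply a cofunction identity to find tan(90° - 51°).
tan(90° - 51°) = cot(51°) = 0.8098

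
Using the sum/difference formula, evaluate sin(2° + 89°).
sin(2° + 89°) = sin 2° cos 89° + cos 2° sin 89° = 0.9998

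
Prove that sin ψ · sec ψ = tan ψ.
LHS = sin ψ · (1/cos ψ) = sin ψ/cos ψ = tan ψ = RHS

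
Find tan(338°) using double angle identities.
tan(338°) = 2 tan 169° / (1 - tan²169°) = -0.404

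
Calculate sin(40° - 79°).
sin(40° - 79°) = sin 40° cos 79° - cos 40° sin 79° = -0.6293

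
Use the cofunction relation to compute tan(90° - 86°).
tan(90° - 86°) = cot(86°) = 0.06993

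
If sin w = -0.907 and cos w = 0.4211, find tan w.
tan w = sin w / cos w = -2.154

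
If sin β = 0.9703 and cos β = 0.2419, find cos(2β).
cos(2β) = cos²β - sin²β = -0.883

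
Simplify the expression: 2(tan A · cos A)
2(tan A · cos A) = 2(sin A) (using Quotient identity)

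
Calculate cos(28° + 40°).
cos(28° + 40°) = cos 28° cos 40° - sin 28° sin 40° = 0.3746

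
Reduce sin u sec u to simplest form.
sin u sec u = tan u (using Reciprocal + quotient)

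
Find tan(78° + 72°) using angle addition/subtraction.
tan(78° + 72°) = (tan 78° + tan 72°)/(1 - tan 78° tan 72°) = -√3/3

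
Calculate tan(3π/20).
tan(3π/20) = 0.5095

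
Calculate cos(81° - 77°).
cos(81° - 77°) = cos 81° cos 77° + sin 81° sin 77° = 0.9976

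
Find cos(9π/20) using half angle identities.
cos(9π/20) = √((1 + cos 9π/10)/2) = 0.1564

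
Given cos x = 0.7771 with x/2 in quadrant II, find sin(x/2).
sin(x/2) = ±√((1 - cos x)/2); positive since x/2 ∈ QII, so sin(x/2) = 0.3338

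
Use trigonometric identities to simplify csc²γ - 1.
csc²γ - 1 = cot²γ (using Pythagorean identity)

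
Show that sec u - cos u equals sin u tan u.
LHS = 1/cos u - cos u = (1 - cos²u)/cos u = sin²u/cos u = sin u · (sin u/cos u) = sin u tan u = RHS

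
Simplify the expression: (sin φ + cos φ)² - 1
(sin φ + cos φ)² - 1 = sin(2φ) (using Pythagorean + double angle)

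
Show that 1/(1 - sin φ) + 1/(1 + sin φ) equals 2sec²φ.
LHS = [(1 + sin φ) + (1 - sin φ)] / [(1 - sin φ)(1 + sin φ)] = 2/(1 - sin²φ) = 2/cos²φ = 2sec²φ = RHS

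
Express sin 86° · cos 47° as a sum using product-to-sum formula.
sin 86° cos 47° = (1/2)[sin(86°+47°) + sin(86°-47°)]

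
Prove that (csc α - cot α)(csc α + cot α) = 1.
LHS = csc²α - cot²α = (1 + cot²α) - cot²α = 1 = RHS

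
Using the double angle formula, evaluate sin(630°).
sin(630°) = 2 sin 315° cos 315° = -1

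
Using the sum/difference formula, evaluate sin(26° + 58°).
sin(26° + 58°) = sin 26° cos 58° + cos 26° sin 58° = 0.9945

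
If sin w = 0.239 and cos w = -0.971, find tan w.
tan w = sin w / cos w = -0.2461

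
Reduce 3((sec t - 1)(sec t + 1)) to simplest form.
3((sec t - 1)(sec t + 1)) = 3(tan²t) (using Diff. of squares)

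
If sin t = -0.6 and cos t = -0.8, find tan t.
tan t = sin t / cos t = 0.75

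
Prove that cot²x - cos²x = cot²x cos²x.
LHS = cos²x/sin²x - cos²x = cos²x(1/sin²x - 1) = cos²x · (1 - sin²x)/sin²x = cos²x · cos²x/sin²x = cos²x · cot²x = RHS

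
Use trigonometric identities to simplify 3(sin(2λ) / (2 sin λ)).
3(sin(2λ) / (2 sin λ)) = 3(cos λ) (using Double angle)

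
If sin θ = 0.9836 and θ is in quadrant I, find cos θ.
cos θ = 0.1804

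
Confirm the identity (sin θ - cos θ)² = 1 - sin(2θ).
LHS = sin²θ - 2 sin θ cos θ + cos²θ = (sin²θ + cos²θ) - 2 sin θ cos θ = 1 - sin(2θ) = RHS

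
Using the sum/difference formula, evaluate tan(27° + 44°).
tan(27° + 44°) = (tan 27° + tan 44°)/(1 - tan 27° tan 44°) = 2.904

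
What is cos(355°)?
cos(355°) = 0.9962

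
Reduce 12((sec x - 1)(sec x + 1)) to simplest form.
12((sec x - 1)(sec x + 1)) = 12(tan²x) (using Diff. of squares)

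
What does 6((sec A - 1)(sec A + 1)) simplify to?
6((sec A - 1)(sec A + 1)) = 6(tan²A) (using Diff. of squares)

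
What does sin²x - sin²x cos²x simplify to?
sin²x - sin²x cos²x = sin⁴x (using Factoring)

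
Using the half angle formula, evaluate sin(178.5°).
sin(178.5°) = √((1 - cos 357°)/2) = 0.02618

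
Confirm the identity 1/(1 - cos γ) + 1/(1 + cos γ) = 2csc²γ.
LHS = [(1 + cos γ) + (1 - cos γ)] / [(1 - cos γ)(1 + cos γ)] = 2/(1 - cos²γ) = 2/sin²γ = 2csc²γ = RHS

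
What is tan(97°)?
tan(97°) = -8.144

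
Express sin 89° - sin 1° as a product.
sin 89° - sin 1° = 2 cos(45°) sin(44°)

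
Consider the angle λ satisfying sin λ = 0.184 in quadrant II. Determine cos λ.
cos λ = ±√(1 - sin²λ) = -0.9829 (negative in QII)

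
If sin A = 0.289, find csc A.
csc A = 1/sin A = 3.46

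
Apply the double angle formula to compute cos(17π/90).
cos(17π/90) = cos²17π/180 - sin²17π/180 = 0.829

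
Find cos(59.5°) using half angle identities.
cos(59.5°) = √((1 + cos 119°)/2) = 0.5075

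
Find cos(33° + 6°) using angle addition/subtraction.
cos(33° + 6°) = cos 33° cos 6° - sin 33° sin 6° = 0.7771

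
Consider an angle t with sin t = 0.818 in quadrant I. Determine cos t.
cos t = √(1 - sin²t) = 0.5752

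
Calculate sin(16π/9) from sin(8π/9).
sin(16π/9) = 2 sin 8π/9 cos 8π/9 = -0.6428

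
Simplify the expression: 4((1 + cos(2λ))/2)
4((1 + cos(2λ))/2) = 4(cos²λ) (using Power reduction)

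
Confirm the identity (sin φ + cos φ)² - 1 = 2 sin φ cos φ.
LHS = sin²φ + 2 sin φ cos φ + cos²φ - 1 = (sin²φ + cos²φ) + 2 sin φ cos φ - 1 = 1 + 2 sin φ cos φ - 1 = 2 sin φ cos φ = RHS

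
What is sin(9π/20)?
sin(9π/20) = 0.9877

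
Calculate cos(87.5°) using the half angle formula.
cos(87.5°) = √((1 + cos 175°)/2) = 0.04362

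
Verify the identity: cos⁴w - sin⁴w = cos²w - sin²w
LHS = (cos²w - sin²w)(cos²w + sin²w) = (cos²w - sin²w) · 1 = cos²w - sin²w = RHS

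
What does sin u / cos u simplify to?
sin u / cos u = tan u (using Quotient identity)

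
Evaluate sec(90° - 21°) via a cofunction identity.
sec(90° - 21°) = csc(21°) = 2.79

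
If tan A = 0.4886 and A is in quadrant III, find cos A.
cos A = -0.8985 (using tan²A + 1 = sec²A)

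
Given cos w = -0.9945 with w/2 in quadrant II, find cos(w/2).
cos(w/2) = ±√((1 + cos w)/2); negative since w/2 ∈ QII, so cos(w/2) = -0.05244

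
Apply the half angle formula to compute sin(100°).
sin(100°) = √((1 - cos 200°)/2) = 0.9848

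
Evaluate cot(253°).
cot(253°) = 0.3057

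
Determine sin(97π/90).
sin(97π/90) = -0.2419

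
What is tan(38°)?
tan(38°) = 0.7813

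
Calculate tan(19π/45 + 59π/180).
tan(19π/45 + 59π/180) = (tan 19π/45 + tan 59π/180)/(1 - tan 19π/45 tan 59π/180) = -1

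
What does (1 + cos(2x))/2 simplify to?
(1 + cos(2x))/2 = cos²x (using Power reduction)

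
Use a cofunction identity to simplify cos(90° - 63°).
cos(90° - 63°) = sin(63°)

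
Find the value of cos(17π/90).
cos(17π/90) = 0.829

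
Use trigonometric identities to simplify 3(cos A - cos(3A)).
3(cos A - cos(3A)) = 3(2 sin(2A) sin A) (using Sum-to-product)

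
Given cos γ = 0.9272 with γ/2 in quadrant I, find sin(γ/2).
sin(γ/2) = ±√((1 - cos γ)/2); positive since γ/2 ∈ QI, so sin(γ/2) = 0.1908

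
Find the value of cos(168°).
cos(168°) = -0.9781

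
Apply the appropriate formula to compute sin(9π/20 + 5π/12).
sin(9π/20 + 5π/12) = sin 9π/20 cos 5π/12 + cos 9π/20 sin 5π/12 = 0.4067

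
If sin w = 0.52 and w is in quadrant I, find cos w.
cos w = 0.8542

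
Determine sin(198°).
sin(198°) = -0.309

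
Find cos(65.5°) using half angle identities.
cos(65.5°) = √((1 + cos 131°)/2) = 0.4147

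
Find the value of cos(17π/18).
cos(17π/18) = -0.9848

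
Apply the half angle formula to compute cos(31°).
cos(31°) = √((1 + cos 62°)/2) = 0.8572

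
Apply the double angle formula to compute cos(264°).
cos(264°) = 1 - 2sin²132° = -0.1045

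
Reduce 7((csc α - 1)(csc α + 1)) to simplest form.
7((csc α - 1)(csc α + 1)) = 7(cot²α) (using Diff. of squares)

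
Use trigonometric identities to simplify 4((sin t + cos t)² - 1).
4((sin t + cos t)² - 1) = 4(sin(2t)) (using Pythagorean + double angle)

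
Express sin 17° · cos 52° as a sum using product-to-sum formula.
sin 17° cos 52° = (1/2)[sin(17°+52°) + sin(17°-52°)]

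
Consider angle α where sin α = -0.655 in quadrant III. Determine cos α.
cos α = ±√(1 - sin²α) = -0.7556 (negative in QIII)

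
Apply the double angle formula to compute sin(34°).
sin(34°) = 2 sin 17° cos 17° = 0.5592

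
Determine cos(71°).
cos(71°) = 0.3256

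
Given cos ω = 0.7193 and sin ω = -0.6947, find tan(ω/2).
tan(ω/2) = sin ω / (1 + cos ω) = -0.4041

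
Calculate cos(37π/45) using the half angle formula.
cos(37π/45) = -√((1 + cos 74π/45)/2) = -0.848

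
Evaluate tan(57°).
tan(57°) = 1.54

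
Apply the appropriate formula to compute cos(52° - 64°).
cos(52° - 64°) = cos 52° cos 64° + sin 52° sin 64° = 0.9781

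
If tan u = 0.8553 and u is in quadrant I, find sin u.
sin u = 0.65 (using tan²u + 1 = sec²u)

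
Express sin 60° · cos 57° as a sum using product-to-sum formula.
sin 60° cos 57° = (1/2)[sin(60°+57°) + sin(60°-57°)]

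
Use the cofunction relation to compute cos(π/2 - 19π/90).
cos(π/2 - 19π/90) = sin(19π/90) = 0.6157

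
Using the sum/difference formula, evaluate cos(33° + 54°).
cos(33° + 54°) = cos 33° cos 54° - sin 33° sin 54° = 0.05234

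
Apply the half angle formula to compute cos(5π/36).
cos(5π/36) = √((1 + cos 5π/18)/2) = 0.9063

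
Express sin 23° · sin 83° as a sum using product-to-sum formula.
sin 23° sin 83° = (1/2)[cos(23°-83°) - cos(23°+83°)]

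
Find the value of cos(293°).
cos(293°) = 0.3907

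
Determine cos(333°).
cos(333°) = 0.891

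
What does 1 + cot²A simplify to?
1 + cot²A = csc²A (using Pythagorean identity)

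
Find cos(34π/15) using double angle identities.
cos(34π/15) = cos²17π/15 - sin²17π/15 = 0.6691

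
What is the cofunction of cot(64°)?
cot(64°) = tan(90° - 64°) = tan(26°)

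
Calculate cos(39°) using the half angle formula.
cos(39°) = √((1 + cos 78°)/2) = 0.7771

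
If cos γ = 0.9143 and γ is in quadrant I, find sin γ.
sin γ = 0.405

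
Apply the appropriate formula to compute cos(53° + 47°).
cos(53° + 47°) = cos 53° cos 47° - sin 53° sin 47° = -0.1736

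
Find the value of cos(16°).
cos(16°) = 0.9613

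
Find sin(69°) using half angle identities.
sin(69°) = √((1 - cos 138°)/2) = 0.9336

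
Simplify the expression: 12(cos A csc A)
12(cos A csc A) = 12(cot A) (using Reciprocal + quotient)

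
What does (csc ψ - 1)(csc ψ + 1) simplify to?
(csc ψ - 1)(csc ψ + 1) = cot²ψ (using Diff. of squares)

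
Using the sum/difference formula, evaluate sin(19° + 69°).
sin(19° + 69°) = sin 19° cos 69° + cos 19° sin 69° = 0.9994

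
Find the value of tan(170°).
tan(170°) = -0.1763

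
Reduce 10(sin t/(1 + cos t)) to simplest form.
10(sin t/(1 + cos t)) = 10(tan(t/2)) (using Half angle)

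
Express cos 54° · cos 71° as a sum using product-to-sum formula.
cos 54° cos 71° = (1/2)[cos(54°-71°) + cos(54°+71°)]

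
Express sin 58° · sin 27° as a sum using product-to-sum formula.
sin 58° sin 27° = (1/2)[cos(58°-27°) - cos(58°+27°)]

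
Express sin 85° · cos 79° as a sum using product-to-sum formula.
sin 85° cos 79° = (1/2)[sin(85°+79°) + sin(85°-79°)]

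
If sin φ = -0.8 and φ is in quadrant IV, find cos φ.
cos φ = 0.6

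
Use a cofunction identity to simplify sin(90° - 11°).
sin(90° - 11°) = cos(11°)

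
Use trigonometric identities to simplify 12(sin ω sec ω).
12(sin ω sec ω) = 12(tan ω) (using Reciprocal + quotient)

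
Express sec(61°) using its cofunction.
sec(61°) = csc(90° - 61°) = csc(29°)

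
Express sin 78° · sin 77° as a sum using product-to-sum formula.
sin 78° sin 77° = (1/2)[cos(78°-77°) - cos(78°+77°)]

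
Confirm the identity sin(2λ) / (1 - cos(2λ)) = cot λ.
LHS = 2 sin λ cos λ / (2sin²λ) = cos λ/sin λ = cot λ = RHS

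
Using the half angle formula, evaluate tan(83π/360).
tan(83π/360) = sin 83π/180 / (1 + cos 83π/180) = 0.8847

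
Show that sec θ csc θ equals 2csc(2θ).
RHS = 2/sin(2θ) = 2/(2 sin θ cos θ) = 1/(sin θ cos θ) = (1/cos θ)(1/sin θ) = sec θ csc θ = LHS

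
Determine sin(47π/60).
sin(47π/60) = 0.6293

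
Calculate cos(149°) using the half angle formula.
cos(149°) = -√((1 + cos 298°)/2) = -0.8572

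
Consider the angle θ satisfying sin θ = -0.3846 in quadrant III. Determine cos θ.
cos θ = ±√(1 - sin²θ) = -0.9231 (negative in QIII)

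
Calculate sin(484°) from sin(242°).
sin(484°) = 2 sin 242° cos 242° = 0.829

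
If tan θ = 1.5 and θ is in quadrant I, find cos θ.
cos θ = 0.5547 (using tan²θ + 1 = sec²θ)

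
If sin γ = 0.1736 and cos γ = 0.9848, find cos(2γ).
cos(2γ) = cos²γ - sin²γ = 0.9397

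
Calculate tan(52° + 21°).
tan(52° + 21°) = (tan 52° + tan 21°)/(1 - tan 52° tan 21°) = 3.271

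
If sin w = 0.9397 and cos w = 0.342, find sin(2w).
sin(2w) = 2 sin w cos w = 0.6428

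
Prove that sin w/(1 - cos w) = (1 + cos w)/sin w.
LHS = sin w(1 + cos w) / ((1 - cos w)(1 + cos w)) = sin w(1 + cos w) / (1 - cos²w) = sin w(1 + cos w) / sin²w = (1 + cos w)/sin w = RHS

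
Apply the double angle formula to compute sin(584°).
sin(584°) = 2 sin 292° cos 292° = -0.6947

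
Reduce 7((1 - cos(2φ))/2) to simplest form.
7((1 - cos(2φ))/2) = 7(sin²φ) (using Power reduction)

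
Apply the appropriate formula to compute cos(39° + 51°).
cos(39° + 51°) = cos 39° cos 51° - sin 39° sin 51° = 0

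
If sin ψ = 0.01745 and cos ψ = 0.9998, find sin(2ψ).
sin(2ψ) = 2 sin ψ cos ψ = 0.03489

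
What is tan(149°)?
tan(149°) = -0.6009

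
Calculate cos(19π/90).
cos(19π/90) = 0.788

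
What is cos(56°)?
cos(56°) = 0.5592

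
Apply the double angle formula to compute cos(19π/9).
cos(19π/9) = cos²19π/18 - sin²19π/18 = 0.9397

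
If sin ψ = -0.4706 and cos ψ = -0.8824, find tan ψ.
tan ψ = sin ψ / cos ψ = 0.5333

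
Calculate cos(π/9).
cos(π/9) = 0.9397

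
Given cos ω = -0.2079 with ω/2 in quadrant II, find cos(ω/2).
cos(ω/2) = ±√((1 + cos ω)/2); negative since ω/2 ∈ QII, so cos(ω/2) = -0.6293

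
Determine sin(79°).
sin(79°) = 0.9816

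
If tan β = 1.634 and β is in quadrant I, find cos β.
cos β = 0.522 (using tan²β + 1 = sec²β)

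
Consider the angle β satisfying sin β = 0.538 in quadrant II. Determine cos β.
cos β = ±√(1 - sin²β) = -0.8429 (negative in QII)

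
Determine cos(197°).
cos(197°) = -0.9563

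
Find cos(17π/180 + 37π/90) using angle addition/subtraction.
cos(17π/180 + 37π/90) = cos 17π/180 cos 37π/90 - sin 17π/180 sin 37π/90 = -0.01745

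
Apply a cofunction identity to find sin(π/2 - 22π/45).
sin(π/2 - 22π/45) = cos(22π/45) = 0.0349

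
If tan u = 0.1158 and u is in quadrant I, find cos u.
cos u = 0.9934 (using tan²u + 1 = sec²u)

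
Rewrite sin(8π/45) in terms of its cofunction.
sin(8π/45) = cos(π/2 - 8π/45) = cos(29π/90)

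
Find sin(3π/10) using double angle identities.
sin(3π/10) = 2 sin 3π/20 cos 3π/20 = 0.809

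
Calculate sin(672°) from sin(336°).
sin(672°) = 2 sin 336° cos 336° = -0.7431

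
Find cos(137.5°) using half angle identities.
cos(137.5°) = -√((1 + cos 275°)/2) = -0.7373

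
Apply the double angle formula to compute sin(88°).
sin(88°) = 2 sin 44° cos 44° = 0.9994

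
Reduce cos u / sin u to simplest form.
cos u / sin u = cot u (using Quotient identity)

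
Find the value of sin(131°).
sin(131°) = 0.7547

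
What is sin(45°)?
sin(45°) = √2/2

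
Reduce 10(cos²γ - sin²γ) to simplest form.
10(cos²γ - sin²γ) = 10(cos(2γ)) (using Double angle)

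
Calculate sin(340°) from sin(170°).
sin(340°) = 2 sin 170° cos 170° = -0.342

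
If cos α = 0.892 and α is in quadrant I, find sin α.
sin α = 0.452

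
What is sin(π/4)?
sin(π/4) = √2/2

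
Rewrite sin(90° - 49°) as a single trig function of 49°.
sin(90° - 49°) = cos(49°)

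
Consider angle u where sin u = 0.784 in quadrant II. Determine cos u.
cos u = ±√(1 - sin²u) = -0.6208 (negative in QII)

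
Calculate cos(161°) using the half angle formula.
cos(161°) = -√((1 + cos 322°)/2) = -0.9455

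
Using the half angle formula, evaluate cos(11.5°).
cos(11.5°) = √((1 + cos 23°)/2) = 0.9799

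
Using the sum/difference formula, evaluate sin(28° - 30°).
sin(28° - 30°) = sin 28° cos 30° - cos 28° sin 30° = -0.0349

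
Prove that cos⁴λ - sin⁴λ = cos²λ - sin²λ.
LHS = (cos²λ - sin²λ)(cos²λ + sin²λ) = (cos²λ - sin²λ) · 1 = cos²λ - sin²λ = RHS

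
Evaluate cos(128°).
cos(128°) = -0.6157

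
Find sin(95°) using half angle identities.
sin(95°) = √((1 - cos 190°)/2) = 0.9962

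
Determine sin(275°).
sin(275°) = -0.9962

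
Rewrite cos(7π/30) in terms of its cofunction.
cos(7π/30) = sin(π/2 - 7π/30) = sin(4π/15)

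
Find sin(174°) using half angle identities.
sin(174°) = √((1 - cos 348°)/2) = 0.1045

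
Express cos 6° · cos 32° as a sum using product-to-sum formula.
cos 6° cos 32° = (1/2)[cos(6°-32°) + cos(6°+32°)]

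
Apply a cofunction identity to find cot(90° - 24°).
cot(90° - 24°) = tan(24°) = 0.4452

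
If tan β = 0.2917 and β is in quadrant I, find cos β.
cos β = 0.96 (using tan²β + 1 = sec²β)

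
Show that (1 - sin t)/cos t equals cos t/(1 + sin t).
LHS = (1 - sin t)(1 + sin t) / (cos t(1 + sin t)) = (1 - sin²t) / (cos t(1 + sin t)) = cos²t / (cos t(1 + sin t)) = cos t/(1 + sin t) = RHS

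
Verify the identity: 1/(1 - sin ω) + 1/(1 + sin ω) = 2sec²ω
LHS = [(1 + sin ω) + (1 - sin ω)] / [(1 - sin ω)(1 + sin ω)] = 2/(1 - sin²ω) = 2/cos²ω = 2sec²ω = RHS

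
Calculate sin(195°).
sin(195°) = -(√6-√2)/4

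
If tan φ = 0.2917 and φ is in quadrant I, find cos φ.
cos φ = 0.96 (using tan²φ + 1 = sec²φ)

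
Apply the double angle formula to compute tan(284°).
tan(284°) = 2 tan 142° / (1 - tan²142°) = -4.011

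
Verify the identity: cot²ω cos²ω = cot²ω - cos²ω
RHS = cos²ω/sin²ω - cos²ω = cos²ω(1/sin²ω - 1) = cos²ω · (1 - sin²ω)/sin²ω = cos²ω · cos²ω/sin²ω = cos²ω · cot²ω = LHS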